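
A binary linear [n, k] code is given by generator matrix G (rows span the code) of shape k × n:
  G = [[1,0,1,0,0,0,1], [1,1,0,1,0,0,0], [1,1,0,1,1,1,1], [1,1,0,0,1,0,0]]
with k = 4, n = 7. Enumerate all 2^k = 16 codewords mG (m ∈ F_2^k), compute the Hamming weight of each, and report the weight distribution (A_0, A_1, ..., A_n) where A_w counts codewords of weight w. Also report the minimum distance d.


Weight distribution: A_0 = 1, A_2 = 1, A_3 = 6, A_4 = 5, A_5 = 2, A_6 = 1. Minimum distance d = 2.

Enumerate all 2^4 = 16 messages m ∈ F_2^4.
For each, compute codeword c = mG in F_2^7, then tally its weight.
  m = 0000 → c = 0000000, weight = 0.
  m = 1000 → c = 1010001, weight = 3.
  m = 0100 → c = 1101000, weight = 3.
  m = 1100 → c = 0111001, weight = 4.
  m = 0010 → c = 1101111, weight = 6.
  m = 1010 → c = 0111110, weight = 5.
  m = 0110 → c = 0000111, weight = 3.
  m = 1110 → c = 1010110, weight = 4.
  m = 0001 → c = 1100100, weight = 3.
  m = 1001 → c = 0110101, weight = 4.
  m = 0101 → c = 0001100, weight = 2.
  m = 1101 → c = 1011101, weight = 5.
  m = 0011 → c = 0001011, weight = 3.
  m = 1011 → c = 1011010, weight = 4.
  m = 0111 → c = 1100011, weight = 4.
  m = 1111 → c = 0110010, weight = 3.
Tally weights:
  weight 0: 1 codewords.
  weight 2: 1 codewords.
  weight 3: 6 codewords.
  weight 4: 5 codewords.
  weight 5: 2 codewords.
  weight 6: 1 codewords.
Minimum distance d = smallest w > 0 with A_w > 0 = 2.
Sanity: Σ A_w = 16 = 2^4 = 16 ✓.


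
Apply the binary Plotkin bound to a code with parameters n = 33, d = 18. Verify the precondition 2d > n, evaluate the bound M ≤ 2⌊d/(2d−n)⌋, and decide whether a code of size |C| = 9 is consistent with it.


Plotkin bound M ≤ 12; given |C| = 9 ≤ bound (satisfied).

Check applicability: 2d = 36, n = 33.
2d − n = 3 > 0, so Plotkin applies.
Compute d/(2d−n) = 18/3 ≈ 6.0000.
⌊d/(2d−n)⌋ = 6.
Plotkin bound: M ≤ 2·6 = 12.
Given |C| = 9, check: satisfied.
This |C| is below the Plotkin bound.


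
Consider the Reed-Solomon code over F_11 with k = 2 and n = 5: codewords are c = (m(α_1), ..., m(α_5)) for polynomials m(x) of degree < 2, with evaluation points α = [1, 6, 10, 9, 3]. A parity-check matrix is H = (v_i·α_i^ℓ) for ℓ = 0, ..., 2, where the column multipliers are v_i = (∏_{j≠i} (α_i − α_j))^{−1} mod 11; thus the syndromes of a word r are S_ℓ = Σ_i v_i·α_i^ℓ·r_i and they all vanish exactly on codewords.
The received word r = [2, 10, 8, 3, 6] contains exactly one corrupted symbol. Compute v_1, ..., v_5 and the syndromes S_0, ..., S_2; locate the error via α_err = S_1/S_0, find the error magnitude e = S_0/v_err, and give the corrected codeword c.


S = (10, 10, 10), error at position 1, error magnitude e = 6, c = [7, 10, 8, 3, 6].

Step 1: column multipliers v_i = (∏_{j≠i}(α_i − α_j))^{−1} mod 11.
  i = 1 (α = 1): (1−6)(1−10)(1−9)(1−3) = (−5)·(−9)·(−8)·(−2) = 720 ≡ 5, so v_1 = 5^{−1} = 9 (mod 11).
  i = 2 (α = 6): (6−1)(6−10)(6−9)(6−3) = 5·(−4)·(−3)·3 = 180 ≡ 4, so v_2 = 4^{−1} = 3 (mod 11).
  i = 3 (α = 10): (10−1)(10−6)(10−9)(10−3) = 9·4·1·7 = 252 ≡ 10, so v_3 = 10^{−1} = 10 (mod 11).
  i = 4 (α = 9): (9−1)(9−6)(9−10)(9−3) = 8·3·(−1)·6 = −144 ≡ 10, so v_4 = 10^{−1} = 10 (mod 11).
  i = 5 (α = 3): (3−1)(3−6)(3−10)(3−9) = 2·(−3)·(−7)·(−6) = −252 ≡ 1, so v_5 = 1^{−1} = 1 (mod 11).
  v = [9, 3, 10, 10, 1].
Step 2: syndromes of r = [2, 10, 8, 3, 6] (all sums mod 11).
  S_0 = Σ v_i r_i = 9·2 + 3·10 + 10·8 + 10·3 + 1·6 = 164 ≡ 10.
  S_1 = Σ v_i α_i r_i = 9·1·2 + 3·6·10 + 10·10·8 + 10·9·3 + 1·3·6 = 1286 ≡ 10.
  α_i^2 mod 11 = [1, 3, 1, 4, 9].
  S_2 = Σ v_i α_i^2 r_i = 9·1·2 + 3·3·10 + 10·1·8 + 10·4·3 + 1·9·6 = 362 ≡ 10.
  S = (10, 10, 10) ≠ 0, so r is not a codeword (an error is present).
Step 3: locate the error. For a single error e at position i, S_ℓ = v_i·e·α_i^ℓ, so α_err = S_1/S_0.
  S_0^{−1} = 10^{−1} = 10 (mod 11), so α_err = 10·10 = 100 ≡ 1 = α_1. Error position i = 1.
  Consistency check: S_2/S_1 = 10·10 = 100 ≡ 1 = α_err ✓ (single-error assumption holds).
Step 4: error magnitude e = S_0/v_1 = S_0·∏_{j≠1}(α_1 − α_j) = 10·5 = 50 ≡ 6 (mod 11).
Step 5: correct position 1: c_1 = r_1 − e = 2 − 6 ≡ 7 (mod 11). Hence c = [7, 10, 8, 3, 6].
  Check: interpolating c through the α_i gives m(x) = 2 + 5·x (degree < 2) with m(α_i) = c_i for every i, so c is indeed a codeword.


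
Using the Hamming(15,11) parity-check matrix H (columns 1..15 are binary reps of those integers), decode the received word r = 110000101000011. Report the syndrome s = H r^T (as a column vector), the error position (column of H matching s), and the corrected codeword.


s = (1, 1, 0, 0)^T, error position = 12, corrected codeword c = 110000101001011

Compute s = H r^T mod 2 one row at a time:
  s_1 = 0 + 1 + 0 + 0 + 0 + 0 + 1 + 1 = 3 ≡ 1 (mod 2).
  s_2 = 0 + 0 + 0 + 1 + 0 + 0 + 1 + 1 = 3 ≡ 1 (mod 2).
  s_3 = 1 + 0 + 0 + 1 + 0 + 0 + 1 + 1 = 4 ≡ 0 (mod 2).
  s_4 = 1 + 0 + 0 + 1 + 1 + 0 + 0 + 1 = 4 ≡ 0 (mod 2).
s = (1, 1, 0, 0)^T — this equals column 12 of H (binary 1100), so error is at position 12.
Correct: flip bit 12 of r = 110000101000011 to get c = 110000101001011.


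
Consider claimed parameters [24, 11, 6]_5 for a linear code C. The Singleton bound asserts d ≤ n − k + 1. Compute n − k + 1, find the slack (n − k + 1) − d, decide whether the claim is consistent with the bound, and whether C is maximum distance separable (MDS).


Singleton RHS = n − k + 1 = 14, slack = 8, bound satisfied, not MDS.

Singleton bound: d ≤ n − k + 1.
Here n = 24, k = 11, so n − k + 1 = 14.
Given d = 6, check d ≤ 14: YES.
Slack = (n − k + 1) − d = 8.
The code is NOT MDS (slack = 8 > 0).
Description: the claimed parameters are [24, 11, 6]_5; such a code would be non-MDS.


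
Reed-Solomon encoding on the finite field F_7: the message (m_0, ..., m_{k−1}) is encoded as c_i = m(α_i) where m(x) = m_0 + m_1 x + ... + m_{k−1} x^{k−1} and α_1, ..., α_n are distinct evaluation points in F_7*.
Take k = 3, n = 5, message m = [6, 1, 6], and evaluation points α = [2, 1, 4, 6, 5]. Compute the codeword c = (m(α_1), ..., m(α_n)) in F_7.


c = [4, 6, 1, 4, 0]

Message polynomial: m(x) = 6 + 1·x + 6·x^2 (mod 7).
For each evaluation point α_i, compute m(α_i) mod 7:
  α_1 = 2: Horner steps 6 → 6 → 4, so m(2) = 4.
  α_2 = 1: Horner steps 6 → 0 → 6, so m(1) = 6.
  α_3 = 4: Horner steps 6 → 4 → 1, so m(4) = 1.
  α_4 = 6: Horner steps 6 → 2 → 4, so m(6) = 4.
  α_5 = 5: Horner steps 6 → 3 → 0, so m(5) = 0.
Codeword c = [4, 6, 1, 4, 0] ∈ F_7^5.


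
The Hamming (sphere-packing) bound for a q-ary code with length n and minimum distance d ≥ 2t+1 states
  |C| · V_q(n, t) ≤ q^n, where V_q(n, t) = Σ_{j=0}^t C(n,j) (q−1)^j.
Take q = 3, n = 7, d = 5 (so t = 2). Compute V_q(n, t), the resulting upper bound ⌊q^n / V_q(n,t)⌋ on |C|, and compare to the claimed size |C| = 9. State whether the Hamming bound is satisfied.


V_q(n, t) = 99, q^n = 2187, Hamming bound = 22, |C| = 9 ≤ bound (satisfied).

Step 1: Compute V_q(n, t) = Σ_{j=0}^2 C(n, j) (q−1)^j.
  j = 0: C(7,0)·(2)^0 = 1·1 = 1.
  j = 1: C(7,1)·(2)^1 = 7·2 = 14.
  j = 2: C(7,2)·(2)^2 = 21·4 = 84.
  V_q(n, t) = 1 + 14 + 84 = 99.
Step 2: q^n = 3^7 = 2187.
Step 3: Hamming bound ⌊q^n / V_q(n,t)⌋ = ⌊2187/99⌋ = 22.
Step 4: Compare |C| = 9 to 22: satisfied.
The claimed |C| lies below the Hamming bound.


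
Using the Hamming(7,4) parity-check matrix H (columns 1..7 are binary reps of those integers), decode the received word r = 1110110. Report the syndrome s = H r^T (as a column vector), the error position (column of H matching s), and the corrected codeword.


s = (0, 1, 1)^T, error position = 3, corrected codeword c = 1100110

Compute s = H r^T mod 2 one row at a time:
  s_1 = 0 + 1 + 1 + 0 = 2 ≡ 0 (mod 2).
  s_2 = 1 + 1 + 1 + 0 = 3 ≡ 1 (mod 2).
  s_3 = 1 + 1 + 1 + 0 = 3 ≡ 1 (mod 2).
s = (0, 1, 1)^T — this equals column 3 of H (binary 011), so error is at position 3.
Correct: flip bit 3 of r = 1110110 to get c = 1100110.


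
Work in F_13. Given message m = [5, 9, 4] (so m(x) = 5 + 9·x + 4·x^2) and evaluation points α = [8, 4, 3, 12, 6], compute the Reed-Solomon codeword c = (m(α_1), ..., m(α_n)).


c = [8, 1, 3, 0, 8]

Message polynomial: m(x) = 5 + 9·x + 4·x^2 (mod 13).
For each evaluation point α_i, compute m(α_i) mod 13:
  α_1 = 8: Horner steps 4 → 2 → 8, so m(8) = 8.
  α_2 = 4: Horner steps 4 → 12 → 1, so m(4) = 1.
  α_3 = 3: Horner steps 4 → 8 → 3, so m(3) = 3.
  α_4 = 12: Horner steps 4 → 5 → 0, so m(12) = 0.
  α_5 = 6: Horner steps 4 → 7 → 8, so m(6) = 8.
Codeword c = [8, 1, 3, 0, 8] ∈ F_13^5.


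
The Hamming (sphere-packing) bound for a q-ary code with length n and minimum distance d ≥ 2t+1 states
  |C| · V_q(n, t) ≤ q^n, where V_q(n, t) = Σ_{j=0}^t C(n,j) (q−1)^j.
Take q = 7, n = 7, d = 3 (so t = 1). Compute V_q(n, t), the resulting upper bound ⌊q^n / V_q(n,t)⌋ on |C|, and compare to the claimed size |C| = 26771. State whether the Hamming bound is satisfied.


V_q(n, t) = 43, q^n = 823543, Hamming bound = 19152, |C| = 26771 > bound (violated).

Step 1: Compute V_q(n, t) = Σ_{j=0}^1 C(n, j) (q−1)^j.
  j = 0: C(7,0)·(6)^0 = 1·1 = 1.
  j = 1: C(7,1)·(6)^1 = 7·6 = 42.
  V_q(n, t) = 1 + 42 = 43.
Step 2: q^n = 7^7 = 823543.
Step 3: Hamming bound ⌊q^n / V_q(n,t)⌋ = ⌊823543/43⌋ = 19152.
Step 4: Compare |C| = 26771 to 19152: violated.
The claimed |C| lies above the Hamming bound, so no 7-ary code of length 7 with d ≥ 3 can have 26771 codewords.


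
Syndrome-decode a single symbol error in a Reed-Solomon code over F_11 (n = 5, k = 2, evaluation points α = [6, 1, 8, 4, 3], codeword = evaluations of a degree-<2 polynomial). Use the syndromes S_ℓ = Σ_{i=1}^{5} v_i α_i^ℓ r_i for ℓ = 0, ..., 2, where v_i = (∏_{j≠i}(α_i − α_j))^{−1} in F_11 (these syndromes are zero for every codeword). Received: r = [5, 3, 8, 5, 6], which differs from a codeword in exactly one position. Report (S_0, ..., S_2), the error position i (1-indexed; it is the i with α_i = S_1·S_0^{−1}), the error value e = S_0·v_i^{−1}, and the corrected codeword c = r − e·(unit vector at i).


S = (7, 6, 2), error at position 4, error magnitude e = 3, c = [5, 3, 8, 2, 6].

Step 1: column multipliers v_i = (∏_{j≠i}(α_i − α_j))^{−1} mod 11.
  i = 1 (α = 6): (6−1)(6−8)(6−4)(6−3) = 5·(−2)·2·3 = −60 ≡ 6, so v_1 = 6^{−1} = 2 (mod 11).
  i = 2 (α = 1): (1−6)(1−8)(1−4)(1−3) = (−5)·(−7)·(−3)·(−2) = 210 ≡ 1, so v_2 = 1^{−1} = 1 (mod 11).
  i = 3 (α = 8): (8−6)(8−1)(8−4)(8−3) = 2·7·4·5 = 280 ≡ 5, so v_3 = 5^{−1} = 9 (mod 11).
  i = 4 (α = 4): (4−6)(4−1)(4−8)(4−3) = (−2)·3·(−4)·1 = 24 ≡ 2, so v_4 = 2^{−1} = 6 (mod 11).
  i = 5 (α = 3): (3−6)(3−1)(3−8)(3−4) = (−3)·2·(−5)·(−1) = −30 ≡ 3, so v_5 = 3^{−1} = 4 (mod 11).
  v = [2, 1, 9, 6, 4].
Step 2: syndromes of r = [5, 3, 8, 5, 6] (all sums mod 11).
  S_0 = Σ v_i r_i = 2·5 + 1·3 + 9·8 + 6·5 + 4·6 = 139 ≡ 7.
  S_1 = Σ v_i α_i r_i = 2·6·5 + 1·1·3 + 9·8·8 + 6·4·5 + 4·3·6 = 831 ≡ 6.
  α_i^2 mod 11 = [3, 1, 9, 5, 9].
  S_2 = Σ v_i α_i^2 r_i = 2·3·5 + 1·1·3 + 9·9·8 + 6·5·5 + 4·9·6 = 1047 ≡ 2.
  S = (7, 6, 2) ≠ 0, so r is not a codeword (an error is present).
Step 3: locate the error. For a single error e at position i, S_ℓ = v_i·e·α_i^ℓ, so α_err = S_1/S_0.
  S_0^{−1} = 7^{−1} = 8 (mod 11), so α_err = 6·8 = 48 ≡ 4 = α_4. Error position i = 4.
  Consistency check: S_2/S_1 = 2·2 = 4 ≡ 4 = α_err ✓ (single-error assumption holds).
Step 4: error magnitude e = S_0/v_4 = S_0·∏_{j≠4}(α_4 − α_j) = 7·2 = 14 ≡ 3 (mod 11).
Step 5: correct position 4: c_4 = r_4 − e = 5 − 3 ≡ 2 (mod 11). Hence c = [5, 3, 8, 2, 6].
  Check: interpolating c through the α_i gives m(x) = 7 + 7·x (degree < 2) with m(α_i) = c_i for every i, so c is indeed a codeword.


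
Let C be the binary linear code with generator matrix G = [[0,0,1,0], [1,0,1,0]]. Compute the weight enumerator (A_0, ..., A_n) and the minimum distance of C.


Weight distribution: A_0 = 1, A_1 = 2, A_2 = 1. Minimum distance d = 1.

Enumerate all 2^2 = 4 messages m ∈ F_2^2.
For each, compute codeword c = mG in F_2^4, then tally its weight.
  m = 00 → c = 0000, weight = 0.
  m = 10 → c = 0010, weight = 1.
  m = 01 → c = 1010, weight = 2.
  m = 11 → c = 1000, weight = 1.
Tally weights:
  weight 0: 1 codewords.
  weight 1: 2 codewords.
  weight 2: 1 codewords.
Minimum distance d = smallest w > 0 with A_w > 0 = 1.
Sanity: Σ A_w = 4 = 2^2 = 4 ✓.


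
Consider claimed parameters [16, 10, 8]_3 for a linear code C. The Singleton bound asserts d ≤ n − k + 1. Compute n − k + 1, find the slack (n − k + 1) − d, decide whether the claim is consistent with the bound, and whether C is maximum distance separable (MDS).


Singleton RHS = n − k + 1 = 7, slack = -1, bound violated (no such code; not MDS).

Singleton bound: d ≤ n − k + 1.
Here n = 16, k = 10, so n − k + 1 = 7.
Given d = 8, check d ≤ 7: NO.
Slack = (n − k + 1) − d = -1.
The slack is negative: d = 8 exceeds n − k + 1 = 7 by 1, so the Singleton bound is violated and no linear [16, 10, 8]_3 code can exist. In particular it is not MDS (MDS requires d = n − k + 1 exactly).
Description: the claimed parameters are [16, 10, 8]_3; such a code would be impossible (violates the Singleton bound).


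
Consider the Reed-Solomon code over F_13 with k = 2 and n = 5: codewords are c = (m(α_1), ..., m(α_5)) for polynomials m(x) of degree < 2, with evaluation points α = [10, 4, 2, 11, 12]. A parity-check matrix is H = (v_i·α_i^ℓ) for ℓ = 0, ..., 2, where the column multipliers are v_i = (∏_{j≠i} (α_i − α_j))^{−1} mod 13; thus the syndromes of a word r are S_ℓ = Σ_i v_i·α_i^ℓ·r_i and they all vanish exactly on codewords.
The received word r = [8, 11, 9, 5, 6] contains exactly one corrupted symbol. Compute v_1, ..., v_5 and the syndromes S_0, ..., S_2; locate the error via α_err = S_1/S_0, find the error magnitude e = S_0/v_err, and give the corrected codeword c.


S = (6, 8, 2), error at position 1, error magnitude e = 4, c = [4, 11, 9, 5, 6].

Step 1: column multipliers v_i = (∏_{j≠i}(α_i − α_j))^{−1} mod 13.
  i = 1 (α = 10): (10−4)(10−2)(10−11)(10−12) = 6·8·(−1)·(−2) = 96 ≡ 5, so v_1 = 5^{−1} = 8 (mod 13).
  i = 2 (α = 4): (4−10)(4−2)(4−11)(4−12) = (−6)·2·(−7)·(−8) = −672 ≡ 4, so v_2 = 4^{−1} = 10 (mod 13).
  i = 3 (α = 2): (2−10)(2−4)(2−11)(2−12) = (−8)·(−2)·(−9)·(−10) = 1440 ≡ 10, so v_3 = 10^{−1} = 4 (mod 13).
  i = 4 (α = 11): (11−10)(11−4)(11−2)(11−12) = 1·7·9·(−1) = −63 ≡ 2, so v_4 = 2^{−1} = 7 (mod 13).
  i = 5 (α = 12): (12−10)(12−4)(12−2)(12−11) = 2·8·10·1 = 160 ≡ 4, so v_5 = 4^{−1} = 10 (mod 13).
  v = [8, 10, 4, 7, 10].
Step 2: syndromes of r = [8, 11, 9, 5, 6] (all sums mod 13).
  S_0 = Σ v_i r_i = 8·8 + 10·11 + 4·9 + 7·5 + 10·6 = 305 ≡ 6.
  S_1 = Σ v_i α_i r_i = 8·10·8 + 10·4·11 + 4·2·9 + 7·11·5 + 10·12·6 = 2257 ≡ 8.
  α_i^2 mod 13 = [9, 3, 4, 4, 1].
  S_2 = Σ v_i α_i^2 r_i = 8·9·8 + 10·3·11 + 4·4·9 + 7·4·5 + 10·1·6 = 1250 ≡ 2.
  S = (6, 8, 2) ≠ 0, so r is not a codeword (an error is present).
Step 3: locate the error. For a single error e at position i, S_ℓ = v_i·e·α_i^ℓ, so α_err = S_1/S_0.
  S_0^{−1} = 6^{−1} = 11 (mod 13), so α_err = 8·11 = 88 ≡ 10 = α_1. Error position i = 1.
  Consistency check: S_2/S_1 = 2·5 = 10 ≡ 10 = α_err ✓ (single-error assumption holds).
Step 4: error magnitude e = S_0/v_1 = S_0·∏_{j≠1}(α_1 − α_j) = 6·5 = 30 ≡ 4 (mod 13).
Step 5: correct position 1: c_1 = r_1 − e = 8 − 4 ≡ 4 (mod 13). Hence c = [4, 11, 9, 5, 6].
  Check: interpolating c through the α_i gives m(x) = 7 + 1·x (degree < 2) with m(α_i) = c_i for every i, so c is indeed a codeword.


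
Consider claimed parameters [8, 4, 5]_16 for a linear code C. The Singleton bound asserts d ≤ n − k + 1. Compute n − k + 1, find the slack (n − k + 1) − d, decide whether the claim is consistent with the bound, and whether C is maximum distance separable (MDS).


Singleton RHS = n − k + 1 = 5, slack = 0, bound satisfied, MDS.

Singleton bound: d ≤ n − k + 1.
Here n = 8, k = 4, so n − k + 1 = 5.
Given d = 5, check d ≤ 5: YES.
Slack = (n − k + 1) − d = 0.
The code is MDS (slack = 0).
Description: the claimed parameters are [8, 4, 5]_16; such a code would be MDS (meets Singleton bound).


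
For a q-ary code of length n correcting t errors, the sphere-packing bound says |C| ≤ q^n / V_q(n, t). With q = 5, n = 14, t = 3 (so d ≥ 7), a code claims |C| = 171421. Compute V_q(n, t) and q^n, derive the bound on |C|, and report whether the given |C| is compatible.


V_q(n, t) = 24809, q^n = 6103515625, Hamming bound = 246020, |C| = 171421 ≤ bound (satisfied).

Step 1: Compute V_q(n, t) = Σ_{j=0}^3 C(n, j) (q−1)^j.
  j = 0: C(14,0)·(4)^0 = 1·1 = 1.
  j = 1: C(14,1)·(4)^1 = 14·4 = 56.
  j = 2: C(14,2)·(4)^2 = 91·16 = 1456.
  j = 3: C(14,3)·(4)^3 = 364·64 = 23296.
  V_q(n, t) = 1 + 56 + 1456 + 23296 = 24809.
Step 2: q^n = 5^14 = 6103515625.
Step 3: Hamming bound ⌊q^n / V_q(n,t)⌋ = ⌊6103515625/24809⌋ = 246020.
Step 4: Compare |C| = 171421 to 246020: satisfied.
The claimed |C| lies below the Hamming bound.


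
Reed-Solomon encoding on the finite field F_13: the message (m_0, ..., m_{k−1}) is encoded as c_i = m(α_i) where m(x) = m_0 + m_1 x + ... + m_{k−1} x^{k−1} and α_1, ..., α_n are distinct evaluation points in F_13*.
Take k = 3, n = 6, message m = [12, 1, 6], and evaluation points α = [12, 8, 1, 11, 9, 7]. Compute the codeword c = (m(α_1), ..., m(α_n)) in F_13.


c = [4, 1, 6, 8, 0, 1]

Message polynomial: m(x) = 12 + 1·x + 6·x^2 (mod 13).
For each evaluation point α_i, compute m(α_i) mod 13:
  α_1 = 12: Horner steps 6 → 8 → 4, so m(12) = 4.
  α_2 = 8: Horner steps 6 → 10 → 1, so m(8) = 1.
  α_3 = 1: Horner steps 6 → 7 → 6, so m(1) = 6.
  α_4 = 11: Horner steps 6 → 2 → 8, so m(11) = 8.
  α_5 = 9: Horner steps 6 → 3 → 0, so m(9) = 0.
  α_6 = 7: Horner steps 6 → 4 → 1, so m(7) = 1.
Codeword c = [4, 1, 6, 8, 0, 1] ∈ F_13^6.


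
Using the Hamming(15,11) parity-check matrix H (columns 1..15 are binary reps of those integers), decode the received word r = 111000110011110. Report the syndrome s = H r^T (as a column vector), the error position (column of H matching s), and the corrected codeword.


s = (1, 0, 1, 1)^T, error position = 11, corrected codeword c = 111000110001110

Compute s = H r^T mod 2 one row at a time:
  s_1 = 1 + 0 + 0 + 1 + 1 + 1 + 1 + 0 = 5 ≡ 1 (mod 2).
  s_2 = 0 + 0 + 0 + 1 + 1 + 1 + 1 + 0 = 4 ≡ 0 (mod 2).
  s_3 = 1 + 1 + 0 + 1 + 0 + 1 + 1 + 0 = 5 ≡ 1 (mod 2).
  s_4 = 1 + 1 + 0 + 1 + 0 + 1 + 1 + 0 = 5 ≡ 1 (mod 2).
s = (1, 0, 1, 1)^T — this equals column 11 of H (binary 1011), so error is at position 11.
Correct: flip bit 11 of r = 111000110011110 to get c = 111000110001110.


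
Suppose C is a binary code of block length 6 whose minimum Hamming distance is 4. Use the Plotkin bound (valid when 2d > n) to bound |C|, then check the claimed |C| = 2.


Plotkin bound M ≤ 4; given |C| = 2 ≤ bound (satisfied).

Check applicability: 2d = 8, n = 6.
2d − n = 2 > 0, so Plotkin applies.
Compute d/(2d−n) = 4/2 ≈ 2.0000.
⌊d/(2d−n)⌋ = 2.
Plotkin bound: M ≤ 2·2 = 4.
Given |C| = 2, check: satisfied.
This |C| is below the Plotkin bound.


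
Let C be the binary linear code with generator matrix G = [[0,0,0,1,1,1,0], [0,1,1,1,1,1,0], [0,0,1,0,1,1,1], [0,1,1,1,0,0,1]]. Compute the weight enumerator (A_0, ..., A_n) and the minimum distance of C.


Weight distribution: A_0 = 1, A_1 = 2, A_2 = 2, A_3 = 4, A_4 = 5, A_5 = 2. Minimum distance d = 1.

Enumerate all 2^4 = 16 messages m ∈ F_2^4.
For each, compute codeword c = mG in F_2^7, then tally its weight.
  m = 0000 → c = 0000000, weight = 0.
  m = 1000 → c = 0001110, weight = 3.
  m = 0100 → c = 0111110, weight = 5.
  m = 1100 → c = 0110000, weight = 2.
  m = 0010 → c = 0010111, weight = 4.
  m = 1010 → c = 0011001, weight = 3.
  m = 0110 → c = 0101001, weight = 3.
  m = 1110 → c = 0100111, weight = 4.
  m = 0001 → c = 0111001, weight = 4.
  m = 1001 → c = 0110111, weight = 5.
  m = 0101 → c = 0000111, weight = 3.
  m = 1101 → c = 0001001, weight = 2.
  m = 0011 → c = 0101110, weight = 4.
  m = 1011 → c = 0100000, weight = 1.
  m = 0111 → c = 0010000, weight = 1.
  m = 1111 → c = 0011110, weight = 4.
Tally weights:
  weight 0: 1 codewords.
  weight 1: 2 codewords.
  weight 2: 2 codewords.
  weight 3: 4 codewords.
  weight 4: 5 codewords.
  weight 5: 2 codewords.
Minimum distance d = smallest w > 0 with A_w > 0 = 1.
Sanity: Σ A_w = 16 = 2^4 = 16 ✓.


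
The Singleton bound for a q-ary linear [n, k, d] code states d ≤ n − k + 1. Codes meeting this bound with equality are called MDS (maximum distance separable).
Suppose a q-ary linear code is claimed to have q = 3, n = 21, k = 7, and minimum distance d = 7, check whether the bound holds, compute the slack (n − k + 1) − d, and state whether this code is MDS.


Singleton RHS = n − k + 1 = 15, slack = 8, bound satisfied, not MDS.

Singleton bound: d ≤ n − k + 1.
Here n = 21, k = 7, so n − k + 1 = 15.
Given d = 7, check d ≤ 15: YES.
Slack = (n − k + 1) − d = 8.
The code is NOT MDS (slack = 8 > 0).
Description: the claimed parameters are [21, 7, 7]_3; such a code would be non-MDS.


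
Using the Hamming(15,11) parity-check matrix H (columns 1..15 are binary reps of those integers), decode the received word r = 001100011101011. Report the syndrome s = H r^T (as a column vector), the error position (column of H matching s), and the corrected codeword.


s = (0, 0, 0, 1)^T, error position = 1, corrected codeword c = 101100011101011

Compute s = H r^T mod 2 one row at a time:
  s_1 = 1 + 1 + 1 + 0 + 1 + 0 + 1 + 1 = 6 ≡ 0 (mod 2).
  s_2 = 1 + 0 + 0 + 0 + 1 + 0 + 1 + 1 = 4 ≡ 0 (mod 2).
  s_3 = 0 + 1 + 0 + 0 + 1 + 0 + 1 + 1 = 4 ≡ 0 (mod 2).
  s_4 = 0 + 1 + 0 + 0 + 1 + 0 + 0 + 1 = 3 ≡ 1 (mod 2).
s = (0, 0, 0, 1)^T — this equals column 1 of H (binary 0001), so error is at position 1.
Correct: flip bit 1 of r = 001100011101011 to get c = 101100011101011.


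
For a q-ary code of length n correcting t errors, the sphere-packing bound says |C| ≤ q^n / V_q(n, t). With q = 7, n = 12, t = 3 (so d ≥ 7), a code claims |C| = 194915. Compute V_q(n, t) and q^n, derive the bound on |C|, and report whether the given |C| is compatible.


V_q(n, t) = 49969, q^n = 13841287201, Hamming bound = 276997, |C| = 194915 ≤ bound (satisfied).

Step 1: Compute V_q(n, t) = Σ_{j=0}^3 C(n, j) (q−1)^j.
  j = 0: C(12,0)·(6)^0 = 1·1 = 1.
  j = 1: C(12,1)·(6)^1 = 12·6 = 72.
  j = 2: C(12,2)·(6)^2 = 66·36 = 2376.
  j = 3: C(12,3)·(6)^3 = 220·216 = 47520.
  V_q(n, t) = 1 + 72 + 2376 + 47520 = 49969.
Step 2: q^n = 7^12 = 13841287201.
Step 3: Hamming bound ⌊q^n / V_q(n,t)⌋ = ⌊13841287201/49969⌋ = 276997.
Step 4: Compare |C| = 194915 to 276997: satisfied.
The claimed |C| lies below the Hamming bound.


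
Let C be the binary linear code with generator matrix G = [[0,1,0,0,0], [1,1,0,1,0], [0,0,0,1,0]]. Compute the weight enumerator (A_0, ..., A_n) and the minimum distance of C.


Weight distribution: A_0 = 1, A_1 = 3, A_2 = 3, A_3 = 1. Minimum distance d = 1.

Enumerate all 2^3 = 8 messages m ∈ F_2^3.
For each, compute codeword c = mG in F_2^5, then tally its weight.
  m = 000 → c = 00000, weight = 0.
  m = 100 → c = 01000, weight = 1.
  m = 010 → c = 11010, weight = 3.
  m = 110 → c = 10010, weight = 2.
  m = 001 → c = 00010, weight = 1.
  m = 101 → c = 01010, weight = 2.
  m = 011 → c = 11000, weight = 2.
  m = 111 → c = 10000, weight = 1.
Tally weights:
  weight 0: 1 codewords.
  weight 1: 3 codewords.
  weight 2: 3 codewords.
  weight 3: 1 codewords.
Minimum distance d = smallest w > 0 with A_w > 0 = 1.
Sanity: Σ A_w = 8 = 2^3 = 8 ✓.


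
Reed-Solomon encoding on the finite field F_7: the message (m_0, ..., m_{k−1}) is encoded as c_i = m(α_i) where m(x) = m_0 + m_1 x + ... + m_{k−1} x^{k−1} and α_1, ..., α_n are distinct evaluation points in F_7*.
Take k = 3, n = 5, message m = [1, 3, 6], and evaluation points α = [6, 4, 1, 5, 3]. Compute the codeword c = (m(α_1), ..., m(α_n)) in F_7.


c = [4, 4, 3, 5, 1]

Message polynomial: m(x) = 1 + 3·x + 6·x^2 (mod 7).
For each evaluation point α_i, compute m(α_i) mod 7:
  α_1 = 6: Horner steps 6 → 4 → 4, so m(6) = 4.
  α_2 = 4: Horner steps 6 → 6 → 4, so m(4) = 4.
  α_3 = 1: Horner steps 6 → 2 → 3, so m(1) = 3.
  α_4 = 5: Horner steps 6 → 5 → 5, so m(5) = 5.
  α_5 = 3: Horner steps 6 → 0 → 1, so m(3) = 1.
Codeword c = [4, 4, 3, 5, 1] ∈ F_7^5.


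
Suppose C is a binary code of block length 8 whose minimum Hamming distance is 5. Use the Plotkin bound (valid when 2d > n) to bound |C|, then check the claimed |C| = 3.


Plotkin bound M ≤ 4; given |C| = 3 ≤ bound (satisfied).

Check applicability: 2d = 10, n = 8.
2d − n = 2 > 0, so Plotkin applies.
Compute d/(2d−n) = 5/2 ≈ 2.5000.
⌊d/(2d−n)⌋ = 2.
Plotkin bound: M ≤ 2·2 = 4.
Given |C| = 3, check: satisfied.
This |C| is below the Plotkin bound.


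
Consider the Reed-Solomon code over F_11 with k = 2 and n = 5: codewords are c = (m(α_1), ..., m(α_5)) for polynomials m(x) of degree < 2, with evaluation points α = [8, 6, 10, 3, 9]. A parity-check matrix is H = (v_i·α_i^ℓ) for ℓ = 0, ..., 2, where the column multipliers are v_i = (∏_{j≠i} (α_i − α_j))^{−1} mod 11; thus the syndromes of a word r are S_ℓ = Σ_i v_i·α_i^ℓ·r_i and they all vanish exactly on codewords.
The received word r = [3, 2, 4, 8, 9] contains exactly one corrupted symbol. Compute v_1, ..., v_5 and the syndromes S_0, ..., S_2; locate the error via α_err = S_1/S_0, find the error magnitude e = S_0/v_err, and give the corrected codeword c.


S = (8, 2, 6), error at position 4, error magnitude e = 2, c = [3, 2, 4, 6, 9].

Step 1: column multipliers v_i = (∏_{j≠i}(α_i − α_j))^{−1} mod 11.
  i = 1 (α = 8): (8−6)(8−10)(8−3)(8−9) = 2·(−2)·5·(−1) = 20 ≡ 9, so v_1 = 9^{−1} = 5 (mod 11).
  i = 2 (α = 6): (6−8)(6−10)(6−3)(6−9) = (−2)·(−4)·3·(−3) = −72 ≡ 5, so v_2 = 5^{−1} = 9 (mod 11).
  i = 3 (α = 10): (10−8)(10−6)(10−3)(10−9) = 2·4·7·1 = 56 ≡ 1, so v_3 = 1^{−1} = 1 (mod 11).
  i = 4 (α = 3): (3−8)(3−6)(3−10)(3−9) = (−5)·(−3)·(−7)·(−6) = 630 ≡ 3, so v_4 = 3^{−1} = 4 (mod 11).
  i = 5 (α = 9): (9−8)(9−6)(9−10)(9−3) = 1·3·(−1)·6 = −18 ≡ 4, so v_5 = 4^{−1} = 3 (mod 11).
  v = [5, 9, 1, 4, 3].
Step 2: syndromes of r = [3, 2, 4, 8, 9] (all sums mod 11).
  S_0 = Σ v_i r_i = 5·3 + 9·2 + 1·4 + 4·8 + 3·9 = 96 ≡ 8.
  S_1 = Σ v_i α_i r_i = 5·8·3 + 9·6·2 + 1·10·4 + 4·3·8 + 3·9·9 = 607 ≡ 2.
  α_i^2 mod 11 = [9, 3, 1, 9, 4].
  S_2 = Σ v_i α_i^2 r_i = 5·9·3 + 9·3·2 + 1·1·4 + 4·9·8 + 3·4·9 = 589 ≡ 6.
  S = (8, 2, 6) ≠ 0, so r is not a codeword (an error is present).
Step 3: locate the error. For a single error e at position i, S_ℓ = v_i·e·α_i^ℓ, so α_err = S_1/S_0.
  S_0^{−1} = 8^{−1} = 7 (mod 11), so α_err = 2·7 = 14 ≡ 3 = α_4. Error position i = 4.
  Consistency check: S_2/S_1 = 6·6 = 36 ≡ 3 = α_err ✓ (single-error assumption holds).
Step 4: error magnitude e = S_0/v_4 = S_0·∏_{j≠4}(α_4 − α_j) = 8·3 = 24 ≡ 2 (mod 11).
Step 5: correct position 4: c_4 = r_4 − e = 8 − 2 ≡ 6 (mod 11). Hence c = [3, 2, 4, 6, 9].
  Check: interpolating c through the α_i gives m(x) = 10 + 6·x (degree < 2) with m(α_i) = c_i for every i, so c is indeed a codeword.


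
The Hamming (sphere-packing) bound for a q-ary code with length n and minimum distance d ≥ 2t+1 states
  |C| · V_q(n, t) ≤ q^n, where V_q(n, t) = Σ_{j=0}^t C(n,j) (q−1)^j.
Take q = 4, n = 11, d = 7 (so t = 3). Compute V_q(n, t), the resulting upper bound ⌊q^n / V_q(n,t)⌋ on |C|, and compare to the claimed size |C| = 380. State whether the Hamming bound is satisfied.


V_q(n, t) = 4984, q^n = 4194304, Hamming bound = 841, |C| = 380 ≤ bound (satisfied).

Step 1: Compute V_q(n, t) = Σ_{j=0}^3 C(n, j) (q−1)^j.
  j = 0: C(11,0)·(3)^0 = 1·1 = 1.
  j = 1: C(11,1)·(3)^1 = 11·3 = 33.
  j = 2: C(11,2)·(3)^2 = 55·9 = 495.
  j = 3: C(11,3)·(3)^3 = 165·27 = 4455.
  V_q(n, t) = 1 + 33 + 495 + 4455 = 4984.
Step 2: q^n = 4^11 = 4194304.
Step 3: Hamming bound ⌊q^n / V_q(n,t)⌋ = ⌊4194304/4984⌋ = 841.
Step 4: Compare |C| = 380 to 841: satisfied.
The claimed |C| lies below the Hamming bound.


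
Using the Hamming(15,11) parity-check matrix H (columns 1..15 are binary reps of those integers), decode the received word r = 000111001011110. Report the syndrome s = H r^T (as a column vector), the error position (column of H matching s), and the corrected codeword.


s = (1, 0, 1, 0)^T, error position = 10, corrected codeword c = 000111001111110

Compute s = H r^T mod 2 one row at a time:
  s_1 = 0 + 1 + 0 + 1 + 1 + 1 + 1 + 0 = 5 ≡ 1 (mod 2).
  s_2 = 1 + 1 + 1 + 0 + 1 + 1 + 1 + 0 = 6 ≡ 0 (mod 2).
  s_3 = 0 + 0 + 1 + 0 + 0 + 1 + 1 + 0 = 3 ≡ 1 (mod 2).
  s_4 = 0 + 0 + 1 + 0 + 1 + 1 + 1 + 0 = 4 ≡ 0 (mod 2).
s = (1, 0, 1, 0)^T — this equals column 10 of H (binary 1010), so error is at position 10.
Correct: flip bit 10 of r = 000111001011110 to get c = 000111001111110.


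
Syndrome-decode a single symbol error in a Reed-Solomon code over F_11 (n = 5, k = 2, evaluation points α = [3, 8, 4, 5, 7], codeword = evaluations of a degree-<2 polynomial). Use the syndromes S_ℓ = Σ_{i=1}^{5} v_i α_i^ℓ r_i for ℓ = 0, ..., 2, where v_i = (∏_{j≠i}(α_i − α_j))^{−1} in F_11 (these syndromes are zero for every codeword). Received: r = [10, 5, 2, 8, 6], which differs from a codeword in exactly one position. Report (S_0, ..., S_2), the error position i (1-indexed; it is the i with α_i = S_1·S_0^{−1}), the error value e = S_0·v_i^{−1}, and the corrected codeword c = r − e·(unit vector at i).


S = (7, 6, 2), error at position 3, error magnitude e = 4, c = [10, 5, 9, 8, 6].

Step 1: column multipliers v_i = (∏_{j≠i}(α_i − α_j))^{−1} mod 11.
  i = 1 (α = 3): (3−8)(3−4)(3−5)(3−7) = (−5)·(−1)·(−2)·(−4) = 40 ≡ 7, so v_1 = 7^{−1} = 8 (mod 11).
  i = 2 (α = 8): (8−3)(8−4)(8−5)(8−7) = 5·4·3·1 = 60 ≡ 5, so v_2 = 5^{−1} = 9 (mod 11).
  i = 3 (α = 4): (4−3)(4−8)(4−5)(4−7) = 1·(−4)·(−1)·(−3) = −12 ≡ 10, so v_3 = 10^{−1} = 10 (mod 11).
  i = 4 (α = 5): (5−3)(5−8)(5−4)(5−7) = 2·(−3)·1·(−2) = 12 ≡ 1, so v_4 = 1^{−1} = 1 (mod 11).
  i = 5 (α = 7): (7−3)(7−8)(7−4)(7−5) = 4·(−1)·3·2 = −24 ≡ 9, so v_5 = 9^{−1} = 5 (mod 11).
  v = [8, 9, 10, 1, 5].
Step 2: syndromes of r = [10, 5, 2, 8, 6] (all sums mod 11).
  S_0 = Σ v_i r_i = 8·10 + 9·5 + 10·2 + 1·8 + 5·6 = 183 ≡ 7.
  S_1 = Σ v_i α_i r_i = 8·3·10 + 9·8·5 + 10·4·2 + 1·5·8 + 5·7·6 = 930 ≡ 6.
  α_i^2 mod 11 = [9, 9, 5, 3, 5].
  S_2 = Σ v_i α_i^2 r_i = 8·9·10 + 9·9·5 + 10·5·2 + 1·3·8 + 5·5·6 = 1399 ≡ 2.
  S = (7, 6, 2) ≠ 0, so r is not a codeword (an error is present).
Step 3: locate the error. For a single error e at position i, S_ℓ = v_i·e·α_i^ℓ, so α_err = S_1/S_0.
  S_0^{−1} = 7^{−1} = 8 (mod 11), so α_err = 6·8 = 48 ≡ 4 = α_3. Error position i = 3.
  Consistency check: S_2/S_1 = 2·2 = 4 ≡ 4 = α_err ✓ (single-error assumption holds).
Step 4: error magnitude e = S_0/v_3 = S_0·∏_{j≠3}(α_3 − α_j) = 7·10 = 70 ≡ 4 (mod 11).
Step 5: correct position 3: c_3 = r_3 − e = 2 − 4 ≡ 9 (mod 11). Hence c = [10, 5, 9, 8, 6].
  Check: interpolating c through the α_i gives m(x) = 2 + 10·x (degree < 2) with m(α_i) = c_i for every i, so c is indeed a codeword.


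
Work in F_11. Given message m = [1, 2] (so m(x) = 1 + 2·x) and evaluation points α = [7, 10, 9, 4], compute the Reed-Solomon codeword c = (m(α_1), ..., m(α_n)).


c = [4, 10, 8, 9]

Message polynomial: m(x) = 1 + 2·x (mod 11).
For each evaluation point α_i, compute m(α_i) mod 11:
  α_1 = 7: Horner steps 2 → 4, so m(7) = 4.
  α_2 = 10: Horner steps 2 → 10, so m(10) = 10.
  α_3 = 9: Horner steps 2 → 8, so m(9) = 8.
  α_4 = 4: Horner steps 2 → 9, so m(4) = 9.
Codeword c = [4, 10, 8, 9] ∈ F_11^4.


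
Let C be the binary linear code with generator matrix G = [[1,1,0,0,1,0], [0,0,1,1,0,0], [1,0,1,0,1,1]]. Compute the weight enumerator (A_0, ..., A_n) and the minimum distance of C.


Weight distribution: A_0 = 1, A_2 = 1, A_3 = 3, A_4 = 2, A_5 = 1. Minimum distance d = 2.

Enumerate all 2^3 = 8 messages m ∈ F_2^3.
For each, compute codeword c = mG in F_2^6, then tally its weight.
  m = 000 → c = 000000, weight = 0.
  m = 100 → c = 110010, weight = 3.
  m = 010 → c = 001100, weight = 2.
  m = 110 → c = 111110, weight = 5.
  m = 001 → c = 101011, weight = 4.
  m = 101 → c = 011001, weight = 3.
  m = 011 → c = 100111, weight = 4.
  m = 111 → c = 010101, weight = 3.
Tally weights:
  weight 0: 1 codewords.
  weight 2: 1 codewords.
  weight 3: 3 codewords.
  weight 4: 2 codewords.
  weight 5: 1 codewords.
Minimum distance d = smallest w > 0 with A_w > 0 = 2.
Sanity: Σ A_w = 8 = 2^3 = 8 ✓.


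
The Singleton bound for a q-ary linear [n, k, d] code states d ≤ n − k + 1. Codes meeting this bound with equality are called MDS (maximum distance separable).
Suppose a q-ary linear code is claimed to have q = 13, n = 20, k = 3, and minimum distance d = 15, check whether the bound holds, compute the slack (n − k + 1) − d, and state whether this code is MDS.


Singleton RHS = n − k + 1 = 18, slack = 3, bound satisfied, not MDS.

Singleton bound: d ≤ n − k + 1.
Here n = 20, k = 3, so n − k + 1 = 18.
Given d = 15, check d ≤ 18: YES.
Slack = (n − k + 1) − d = 3.
The code is NOT MDS (slack = 3 > 0).
Description: the claimed parameters are [20, 3, 15]_13; such a code would be non-MDS.


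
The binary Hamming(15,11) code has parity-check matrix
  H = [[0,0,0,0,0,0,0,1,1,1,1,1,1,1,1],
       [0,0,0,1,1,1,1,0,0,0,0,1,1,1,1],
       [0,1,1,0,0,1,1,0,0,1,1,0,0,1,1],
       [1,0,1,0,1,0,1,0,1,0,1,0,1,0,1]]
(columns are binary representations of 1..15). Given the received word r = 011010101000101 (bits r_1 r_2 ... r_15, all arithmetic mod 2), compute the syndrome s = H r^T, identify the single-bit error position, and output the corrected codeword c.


s = (1, 0, 0, 0)^T, error position = 8, corrected codeword c = 011010111000101

Compute s = H r^T mod 2 one row at a time:
  s_1 = 0 + 1 + 0 + 0 + 0 + 1 + 0 + 1 = 3 ≡ 1 (mod 2).
  s_2 = 0 + 1 + 0 + 1 + 0 + 1 + 0 + 1 = 4 ≡ 0 (mod 2).
  s_3 = 1 + 1 + 0 + 1 + 0 + 0 + 0 + 1 = 4 ≡ 0 (mod 2).
  s_4 = 0 + 1 + 1 + 1 + 1 + 0 + 1 + 1 = 6 ≡ 0 (mod 2).
s = (1, 0, 0, 0)^T — this equals column 8 of H (binary 1000), so error is at position 8.
Correct: flip bit 8 of r = 011010101000101 to get c = 011010111000101.


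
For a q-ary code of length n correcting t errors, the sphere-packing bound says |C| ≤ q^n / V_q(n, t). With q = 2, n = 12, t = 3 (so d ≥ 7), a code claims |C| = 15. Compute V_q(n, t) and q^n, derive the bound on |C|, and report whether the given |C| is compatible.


V_q(n, t) = 299, q^n = 4096, Hamming bound = 13, |C| = 15 > bound (violated).

Step 1: Compute V_q(n, t) = Σ_{j=0}^3 C(n, j) (q−1)^j.
  j = 0: C(12,0)·(1)^0 = 1·1 = 1.
  j = 1: C(12,1)·(1)^1 = 12·1 = 12.
  j = 2: C(12,2)·(1)^2 = 66·1 = 66.
  j = 3: C(12,3)·(1)^3 = 220·1 = 220.
  V_q(n, t) = 1 + 12 + 66 + 220 = 299.
Step 2: q^n = 2^12 = 4096.
Step 3: Hamming bound ⌊q^n / V_q(n,t)⌋ = ⌊4096/299⌋ = 13.
Step 4: Compare |C| = 15 to 13: violated.
The claimed |C| lies above the Hamming bound, so no 2-ary code of length 12 with d ≥ 7 can have 15 codewords.


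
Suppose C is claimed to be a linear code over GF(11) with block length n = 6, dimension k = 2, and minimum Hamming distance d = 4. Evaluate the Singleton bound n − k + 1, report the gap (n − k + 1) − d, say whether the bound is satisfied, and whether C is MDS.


Singleton RHS = n − k + 1 = 5, slack = 1, bound satisfied, not MDS.

Singleton bound: d ≤ n − k + 1.
Here n = 6, k = 2, so n − k + 1 = 5.
Given d = 4, check d ≤ 5: YES.
Slack = (n − k + 1) − d = 1.
The code is NOT MDS (slack = 1 > 0).
Description: the claimed parameters are [6, 2, 4]_11; such a code would be non-MDS.


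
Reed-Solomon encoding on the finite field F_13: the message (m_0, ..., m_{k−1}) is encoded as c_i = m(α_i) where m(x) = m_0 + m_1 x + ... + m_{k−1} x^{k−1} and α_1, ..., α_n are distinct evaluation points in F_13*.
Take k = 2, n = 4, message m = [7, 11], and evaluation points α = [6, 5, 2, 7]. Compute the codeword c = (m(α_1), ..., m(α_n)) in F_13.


c = [8, 10, 3, 6]

Message polynomial: m(x) = 7 + 11·x (mod 13).
For each evaluation point α_i, compute m(α_i) mod 13:
  α_1 = 6: Horner steps 11 → 8, so m(6) = 8.
  α_2 = 5: Horner steps 11 → 10, so m(5) = 10.
  α_3 = 2: Horner steps 11 → 3, so m(2) = 3.
  α_4 = 7: Horner steps 11 → 6, so m(7) = 6.
Codeword c = [8, 10, 3, 6] ∈ F_13^4.


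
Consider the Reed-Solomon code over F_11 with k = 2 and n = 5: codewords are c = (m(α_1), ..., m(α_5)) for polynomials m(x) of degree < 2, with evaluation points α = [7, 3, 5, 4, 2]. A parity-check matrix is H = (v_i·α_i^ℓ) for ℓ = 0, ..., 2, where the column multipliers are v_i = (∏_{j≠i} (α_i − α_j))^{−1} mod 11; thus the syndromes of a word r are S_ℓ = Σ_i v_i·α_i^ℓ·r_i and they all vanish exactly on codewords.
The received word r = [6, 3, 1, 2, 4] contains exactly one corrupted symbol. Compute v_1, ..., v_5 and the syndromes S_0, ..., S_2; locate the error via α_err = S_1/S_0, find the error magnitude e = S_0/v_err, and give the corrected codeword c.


S = (4, 6, 9), error at position 1, error magnitude e = 7, c = [10, 3, 1, 2, 4].

Step 1: column multipliers v_i = (∏_{j≠i}(α_i − α_j))^{−1} mod 11.
  i = 1 (α = 7): (7−3)(7−5)(7−4)(7−2) = 4·2·3·5 = 120 ≡ 10, so v_1 = 10^{−1} = 10 (mod 11).
  i = 2 (α = 3): (3−7)(3−5)(3−4)(3−2) = (−4)·(−2)·(−1)·1 = −8 ≡ 3, so v_2 = 3^{−1} = 4 (mod 11).
  i = 3 (α = 5): (5−7)(5−3)(5−4)(5−2) = (−2)·2·1·3 = −12 ≡ 10, so v_3 = 10^{−1} = 10 (mod 11).
  i = 4 (α = 4): (4−7)(4−3)(4−5)(4−2) = (−3)·1·(−1)·2 = 6 ≡ 6, so v_4 = 6^{−1} = 2 (mod 11).
  i = 5 (α = 2): (2−7)(2−3)(2−5)(2−4) = (−5)·(−1)·(−3)·(−2) = 30 ≡ 8, so v_5 = 8^{−1} = 7 (mod 11).
  v = [10, 4, 10, 2, 7].
Step 2: syndromes of r = [6, 3, 1, 2, 4] (all sums mod 11).
  S_0 = Σ v_i r_i = 10·6 + 4·3 + 10·1 + 2·2 + 7·4 = 114 ≡ 4.
  S_1 = Σ v_i α_i r_i = 10·7·6 + 4·3·3 + 10·5·1 + 2·4·2 + 7·2·4 = 578 ≡ 6.
  α_i^2 mod 11 = [5, 9, 3, 5, 4].
  S_2 = Σ v_i α_i^2 r_i = 10·5·6 + 4·9·3 + 10·3·1 + 2·5·2 + 7·4·4 = 570 ≡ 9.
  S = (4, 6, 9) ≠ 0, so r is not a codeword (an error is present).
Step 3: locate the error. For a single error e at position i, S_ℓ = v_i·e·α_i^ℓ, so α_err = S_1/S_0.
  S_0^{−1} = 4^{−1} = 3 (mod 11), so α_err = 6·3 = 18 ≡ 7 = α_1. Error position i = 1.
  Consistency check: S_2/S_1 = 9·2 = 18 ≡ 7 = α_err ✓ (single-error assumption holds).
Step 4: error magnitude e = S_0/v_1 = S_0·∏_{j≠1}(α_1 − α_j) = 4·10 = 40 ≡ 7 (mod 11).
Step 5: correct position 1: c_1 = r_1 − e = 6 − 7 ≡ 10 (mod 11). Hence c = [10, 3, 1, 2, 4].
  Check: interpolating c through the α_i gives m(x) = 6 + 10·x (degree < 2) with m(α_i) = c_i for every i, so c is indeed a codeword.


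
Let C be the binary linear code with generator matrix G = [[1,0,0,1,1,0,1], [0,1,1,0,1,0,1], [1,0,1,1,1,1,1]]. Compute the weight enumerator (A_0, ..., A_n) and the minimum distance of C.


Weight distribution: A_0 = 1, A_2 = 1, A_4 = 5, A_6 = 1. Minimum distance d = 2.

Enumerate all 2^3 = 8 messages m ∈ F_2^3.
For each, compute codeword c = mG in F_2^7, then tally its weight.
  m = 000 → c = 0000000, weight = 0.
  m = 100 → c = 1001101, weight = 4.
  m = 010 → c = 0110101, weight = 4.
  m = 110 → c = 1111000, weight = 4.
  m = 001 → c = 1011111, weight = 6.
  m = 101 → c = 0010010, weight = 2.
  m = 011 → c = 1101010, weight = 4.
  m = 111 → c = 0100111, weight = 4.
Tally weights:
  weight 0: 1 codewords.
  weight 2: 1 codewords.
  weight 4: 5 codewords.
  weight 6: 1 codewords.
Minimum distance d = smallest w > 0 with A_w > 0 = 2.
Sanity: Σ A_w = 8 = 2^3 = 8 ✓.
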